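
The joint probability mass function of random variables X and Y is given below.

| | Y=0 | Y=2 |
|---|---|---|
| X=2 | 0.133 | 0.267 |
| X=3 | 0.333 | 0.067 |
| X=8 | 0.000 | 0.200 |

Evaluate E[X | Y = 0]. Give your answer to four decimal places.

P(Y = 0) = 0.466.
Σ X·P over the event = 2·(0.133) + 3·(0.333) = 1.265.
E[X | Y = 0] = (1.265) / (0.466) = 2.7146.

2.7146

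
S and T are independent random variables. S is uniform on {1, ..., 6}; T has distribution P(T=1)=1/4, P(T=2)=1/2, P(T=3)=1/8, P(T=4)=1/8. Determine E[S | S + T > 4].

P(S + T > 4) = 11/16.
Summing S·P(x,y) over outcomes with S + T > 4 gives 143/48.
E[S | S + T > 4] = (143/48) / (11/16) = 13/3.

13/3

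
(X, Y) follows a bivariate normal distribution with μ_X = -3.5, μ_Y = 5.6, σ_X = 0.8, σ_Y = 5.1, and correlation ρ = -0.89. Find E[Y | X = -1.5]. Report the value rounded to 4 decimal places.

For a bivariate normal, E[Y | X=x] = μ_Y + ρ·(σ_Y/σ_X)·(x − μ_X).
E[Y | X=-1.5] = 5.6 + (-0.89)·(5.1/0.8)·(-1.5 − (-3.5)) = 5.6 + (-5.67375)·(2) = -5.7475.

-5.7475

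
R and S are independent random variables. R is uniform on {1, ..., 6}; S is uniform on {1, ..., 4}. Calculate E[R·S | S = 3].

21/2

Outcomes with S = 3: (1,3), (2,3), (3,3), (4,3), (5,3), (6,3), each with probability 1/24.
E[R·S | S = 3] = (3 + 6 + 9 + 12 + 15 + 18) / 6 = 21/2.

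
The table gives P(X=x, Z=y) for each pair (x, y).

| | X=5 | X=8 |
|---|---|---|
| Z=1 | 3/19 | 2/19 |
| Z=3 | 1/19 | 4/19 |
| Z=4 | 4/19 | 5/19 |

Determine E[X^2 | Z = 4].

140/3

P(Z = 4) = 9/19.
Σ X^2·P over the event = 25·(4/19) + 64·(5/19) = 420/19.
E[X^2 | Z = 4] = (420/19) / (9/19) = 140/3.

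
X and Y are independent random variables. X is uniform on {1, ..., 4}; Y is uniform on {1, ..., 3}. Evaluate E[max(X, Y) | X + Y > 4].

7/2

Outcomes with X + Y > 4: (2,3), (3,2), (3,3), (4,1), (4,2), (4,3), each with probability 1/12.
E[max(X, Y) | X + Y > 4] = (3 + 3 + 3 + 4 + 4 + 4) / 6 = 7/2.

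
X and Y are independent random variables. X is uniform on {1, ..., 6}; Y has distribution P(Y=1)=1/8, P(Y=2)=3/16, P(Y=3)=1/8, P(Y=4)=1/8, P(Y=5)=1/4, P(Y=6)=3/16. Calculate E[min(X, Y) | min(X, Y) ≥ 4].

P(min(X, Y) ≥ 4) = 9/32.
Summing min(X,Y)·P(x,y) over outcomes with min(X, Y) ≥ 4 gives 125/96.
E[min(X, Y) | min(X, Y) ≥ 4] = (125/96) / (9/32) = 125/27.

125/27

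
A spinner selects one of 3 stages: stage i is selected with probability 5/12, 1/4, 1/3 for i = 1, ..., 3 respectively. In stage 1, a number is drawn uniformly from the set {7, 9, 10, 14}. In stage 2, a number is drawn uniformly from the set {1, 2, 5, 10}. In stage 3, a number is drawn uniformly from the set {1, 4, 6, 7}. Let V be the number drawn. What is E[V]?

E[V | stage 1] = (7+9+10+14)/4 = 10.
E[V | stage 2] = (1+2+5+10)/4 = 9/2.
E[V | stage 3] = (1+4+6+7)/4 = 9/2.
By the law of total expectation,
E[V] = (5/12)·(10) + (1/4)·(9/2) + (1/3)·(9/2) = 163/24.

163/24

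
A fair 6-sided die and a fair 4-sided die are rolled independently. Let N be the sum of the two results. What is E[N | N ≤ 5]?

P(N ≤ 5) = 5/12.
Σ over the event: 2·1/24 + 3·1/12 + 4·1/8 + 5·1/6 = 5/3.
E[N | N ≤ 5] = (5/3) / (5/12) = 4.

4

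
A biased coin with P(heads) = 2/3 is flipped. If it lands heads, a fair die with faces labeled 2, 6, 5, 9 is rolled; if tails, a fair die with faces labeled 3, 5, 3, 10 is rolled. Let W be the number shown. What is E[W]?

E[W | heads] = (2+6+5+9)/4 = 11/2.
E[W | tails] = (3+5+3+10)/4 = 21/4.
By the law of total expectation,
E[W] = (2/3)·(11/2) + (1/3)·(21/4) = 65/12.

65/12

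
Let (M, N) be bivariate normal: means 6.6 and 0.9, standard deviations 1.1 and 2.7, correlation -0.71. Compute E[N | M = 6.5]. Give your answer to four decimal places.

1.0743

For a bivariate normal, E[N | M=x] = μ_N + ρ·(σ_N/σ_M)·(x − μ_M).
E[N | M=6.5] = 0.9 + (-0.71)·(2.7/1.1)·(6.5 − (6.6)) = 0.9 + (-1.7427)·(-0.1) = 1.0743.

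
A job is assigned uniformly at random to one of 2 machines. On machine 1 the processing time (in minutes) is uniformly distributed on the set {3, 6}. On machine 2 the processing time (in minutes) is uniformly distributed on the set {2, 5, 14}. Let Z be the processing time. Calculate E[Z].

23/4

E[Z | machine 1] = (3+6)/2 = 9/2.
E[Z | machine 2] = (2+5+14)/3 = 7.
E[Z] = (1/2)·(9/2) + (1/2)·(7) = 23/4.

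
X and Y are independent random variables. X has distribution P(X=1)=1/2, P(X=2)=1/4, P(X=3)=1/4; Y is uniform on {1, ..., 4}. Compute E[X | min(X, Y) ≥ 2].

P(min(X, Y) ≥ 2) = 3/8.
Summing X·P(x,y) over outcomes with min(X, Y) ≥ 2 gives 15/16.
E[X | min(X, Y) ≥ 2] = (15/16) / (3/8) = 5/2.

5/2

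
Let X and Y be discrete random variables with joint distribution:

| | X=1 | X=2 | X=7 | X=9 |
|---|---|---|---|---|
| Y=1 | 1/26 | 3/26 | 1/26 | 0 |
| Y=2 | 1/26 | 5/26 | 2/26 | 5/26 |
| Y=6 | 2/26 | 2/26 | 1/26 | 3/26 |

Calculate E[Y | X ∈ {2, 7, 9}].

32/11

P(X ∈ {2, 7, 9}) = 11/13.
Summing Y·P(X=x,Y=y) over the conditioning event gives 32/13.
E[Y | X ∈ {2, 7, 9}] = (32/13) / (11/13) = 32/11.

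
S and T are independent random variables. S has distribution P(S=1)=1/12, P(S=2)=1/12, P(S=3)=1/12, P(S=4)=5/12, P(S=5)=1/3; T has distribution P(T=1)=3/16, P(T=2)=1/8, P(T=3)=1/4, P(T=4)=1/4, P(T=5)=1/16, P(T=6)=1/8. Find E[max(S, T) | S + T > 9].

64/11

P(S + T > 9) = 11/96.
Summing max(S,T)·P(x,y) over outcomes with S + T > 9 gives 2/3.
E[max(S, T) | S + T > 9] = (2/3) / (11/96) = 64/11.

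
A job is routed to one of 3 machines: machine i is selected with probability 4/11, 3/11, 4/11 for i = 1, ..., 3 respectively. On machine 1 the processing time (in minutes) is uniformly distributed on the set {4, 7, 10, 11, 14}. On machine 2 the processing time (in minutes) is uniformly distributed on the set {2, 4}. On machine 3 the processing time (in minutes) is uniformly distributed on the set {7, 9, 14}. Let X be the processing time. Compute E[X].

E[X | machine 1] = (4+7+10+11+14)/5 = 46/5.
E[X | machine 2] = (2+4)/2 = 3.
E[X | machine 3] = (7+9+14)/3 = 10.
E[X] = (4/11)·(46/5) + (3/11)·(3) + (4/11)·(10) = 39/5.

39/5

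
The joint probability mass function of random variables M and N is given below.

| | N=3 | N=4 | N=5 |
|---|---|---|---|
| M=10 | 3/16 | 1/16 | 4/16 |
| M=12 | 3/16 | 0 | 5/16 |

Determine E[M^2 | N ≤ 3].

122

P(N ≤ 3) = 3/8.
Summing M^2·P(M=x,N=y) over the conditioning event gives 183/4.
E[M^2 | N ≤ 3] = (183/4) / (3/8) = 122.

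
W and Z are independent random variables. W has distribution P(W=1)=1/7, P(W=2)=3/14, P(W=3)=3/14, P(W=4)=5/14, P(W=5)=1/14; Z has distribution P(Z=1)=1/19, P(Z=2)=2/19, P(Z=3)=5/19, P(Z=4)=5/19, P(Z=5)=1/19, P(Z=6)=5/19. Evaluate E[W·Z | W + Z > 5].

P(W + Z > 5) = 101/133.
Summing WZ·P(x,y) over outcomes with W + Z > 5 gives 2885/266.
E[W·Z | W + Z > 5] = (2885/266) / (101/133) = 2885/202.

2885/202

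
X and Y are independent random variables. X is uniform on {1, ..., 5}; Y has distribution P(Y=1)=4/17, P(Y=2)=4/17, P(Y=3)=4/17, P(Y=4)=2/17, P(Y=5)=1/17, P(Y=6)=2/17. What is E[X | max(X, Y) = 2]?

P(max(X, Y) = 2) = 12/85.
Summing X·P(x,y) over outcomes with max(X, Y) = 2 gives 4/17.
E[X | max(X, Y) = 2] = (4/17) / (12/85) = 5/3.

5/3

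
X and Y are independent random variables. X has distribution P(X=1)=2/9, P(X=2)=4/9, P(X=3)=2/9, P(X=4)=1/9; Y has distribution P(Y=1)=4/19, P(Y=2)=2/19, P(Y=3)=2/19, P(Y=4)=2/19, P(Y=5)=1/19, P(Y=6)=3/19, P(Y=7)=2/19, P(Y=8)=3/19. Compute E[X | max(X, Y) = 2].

P(max(X, Y) = 2) = 28/171.
Summing X·P(x,y) over outcomes with max(X, Y) = 2 gives 52/171.
E[X | max(X, Y) = 2] = (52/171) / (28/171) = 13/7.

13/7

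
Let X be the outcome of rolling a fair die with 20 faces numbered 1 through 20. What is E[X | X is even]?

Given X is even, X is equally likely to be any of {2, 4, 6, 8, 10, 12, 14, 16, 18, 20}.
E[X | X is even] = (2 + 4 + 6 + 8 + 10 + 12 + 14 + 16 + 18 + 20) / 10 = 11.

11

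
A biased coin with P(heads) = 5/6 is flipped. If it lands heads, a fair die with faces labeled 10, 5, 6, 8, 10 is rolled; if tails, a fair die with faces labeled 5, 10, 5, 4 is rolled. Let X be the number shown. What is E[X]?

E[X | heads] = (10+5+6+8+10)/5 = 39/5.
E[X | tails] = (5+10+5+4)/4 = 6.
By the law of total expectation,
E[X] = (5/6)·(39/5) + (1/6)·(6) = 15/2.

15/2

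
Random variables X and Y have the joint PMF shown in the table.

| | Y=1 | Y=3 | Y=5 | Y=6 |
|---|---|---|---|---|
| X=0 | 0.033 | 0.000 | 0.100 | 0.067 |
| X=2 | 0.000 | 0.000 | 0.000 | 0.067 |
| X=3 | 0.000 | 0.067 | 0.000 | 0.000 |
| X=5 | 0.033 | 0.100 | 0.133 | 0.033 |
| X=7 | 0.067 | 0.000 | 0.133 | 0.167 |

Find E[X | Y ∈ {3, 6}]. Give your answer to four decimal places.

P(Y ∈ {3, 6}) = 0.501.
Σ X·P over the event = 0·(0.067) + 2·(0.067) + 3·(0.067) + 5·(0.100) + 5·(0.033) + 7·(0.167) = 2.169.
E[X | Y ∈ {3, 6}] = (2.169) / (0.501) = 4.3293.

4.3293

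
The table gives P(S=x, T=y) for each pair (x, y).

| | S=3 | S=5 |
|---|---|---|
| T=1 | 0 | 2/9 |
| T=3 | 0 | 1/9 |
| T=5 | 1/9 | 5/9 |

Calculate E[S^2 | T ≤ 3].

25

P(T ≤ 3) = 1/3.
Σ S^2·P over the event = 25·(2/9) + 25·(1/9) = 25/3.
E[S^2 | T ≤ 3] = (25/3) / (1/3) = 25.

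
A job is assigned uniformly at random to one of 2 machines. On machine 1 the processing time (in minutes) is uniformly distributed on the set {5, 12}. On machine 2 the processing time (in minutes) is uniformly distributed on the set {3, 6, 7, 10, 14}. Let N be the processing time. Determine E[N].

E[N | machine 1] = (5+12)/2 = 17/2.
E[N | machine 2] = (3+6+7+10+14)/5 = 8.
By the law of total expectation,
E[N] = (1/2)·(17/2) + (1/2)·(8) = 33/4.

33/4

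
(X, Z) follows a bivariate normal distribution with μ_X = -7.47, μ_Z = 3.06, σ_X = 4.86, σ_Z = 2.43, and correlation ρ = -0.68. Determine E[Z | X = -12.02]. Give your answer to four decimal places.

4.6070

E[Z | X=x] = μ_Z + ρ(σ_Z/σ_X)(x − μ_X) for jointly normal variables.
E[Z | X=-12.02] = 3.06 + (-0.68)·(2.43/4.86)·(-12.02 − (-7.47)) = 3.06 + (-0.34)·(-4.55) = 4.6070.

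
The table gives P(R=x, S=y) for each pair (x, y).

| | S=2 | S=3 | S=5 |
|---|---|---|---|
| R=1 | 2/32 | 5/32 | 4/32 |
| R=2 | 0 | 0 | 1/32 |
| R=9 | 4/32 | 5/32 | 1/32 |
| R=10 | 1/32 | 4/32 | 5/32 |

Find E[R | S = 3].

P(S = 3) = 7/16.
Σ R·P over the event = 1·(5/32) + 9·(5/32) + 10·(4/32) = 45/16.
E[R | S = 3] = (45/16) / (7/16) = 45/7.

45/7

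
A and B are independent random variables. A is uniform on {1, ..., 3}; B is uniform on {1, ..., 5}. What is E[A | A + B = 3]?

3/2

P(A + B = 3) = 2/15.
Summing A·P(x,y) over outcomes with A + B = 3 gives 1/5.
E[A | A + B = 3] = (1/5) / (2/15) = 3/2.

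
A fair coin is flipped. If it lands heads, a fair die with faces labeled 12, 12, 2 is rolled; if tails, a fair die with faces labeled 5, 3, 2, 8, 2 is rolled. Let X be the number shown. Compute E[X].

E[X | heads] = (12+12+2)/3 = 26/3.
E[X | tails] = (5+3+2+8+2)/5 = 4.
By the law of total expectation,
E[X] = (1/2)·(26/3) + (1/2)·(4) = 19/3.

19/3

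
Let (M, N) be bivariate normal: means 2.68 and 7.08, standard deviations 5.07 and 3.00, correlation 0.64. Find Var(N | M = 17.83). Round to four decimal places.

5.3136

The conditional variance in a bivariate normal is σ_N²(1 − ρ²), independent of x.
Var(N | M=17.83) = (3.00)²·(1 − (0.64)²) = 9·0.5904 = 5.3136.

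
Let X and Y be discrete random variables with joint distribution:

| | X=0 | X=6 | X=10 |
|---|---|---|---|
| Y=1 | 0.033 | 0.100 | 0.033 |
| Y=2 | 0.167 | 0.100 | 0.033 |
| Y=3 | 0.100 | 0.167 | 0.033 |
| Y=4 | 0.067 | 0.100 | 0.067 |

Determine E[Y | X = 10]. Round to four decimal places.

P(X = 10) = 0.166.
Σ Y·P over the event = 1·(0.033) + 2·(0.033) + 3·(0.033) + 4·(0.067) = 0.466.
E[Y | X = 10] = (0.466) / (0.166) = 2.8072.

2.8072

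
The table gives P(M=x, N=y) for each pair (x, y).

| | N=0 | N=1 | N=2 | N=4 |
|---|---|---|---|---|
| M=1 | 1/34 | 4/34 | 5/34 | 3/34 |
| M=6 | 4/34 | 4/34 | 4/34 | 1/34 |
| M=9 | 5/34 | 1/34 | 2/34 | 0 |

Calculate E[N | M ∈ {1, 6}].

21/13

P(M ∈ {1, 6}) = 13/17.
Σ N·P over the event = 0·(1/34) + 1·(4/34) + 2·(5/34) + 4·(3/34) + 0·(4/34) + 1·(4/34) + 2·(4/34) + 4·(1/34) = 21/17.
E[N | M ∈ {1, 6}] = (21/17) / (13/17) = 21/13.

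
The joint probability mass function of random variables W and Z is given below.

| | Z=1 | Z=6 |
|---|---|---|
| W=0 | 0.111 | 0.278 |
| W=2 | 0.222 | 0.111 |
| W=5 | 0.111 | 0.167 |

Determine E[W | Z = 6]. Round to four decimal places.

1.9011

P(Z = 6) = 0.556.
Summing W·P(W=x,Z=y) over the conditioning event gives 1.057.
E[W | Z = 6] = (1.057) / (0.556) = 1.9011.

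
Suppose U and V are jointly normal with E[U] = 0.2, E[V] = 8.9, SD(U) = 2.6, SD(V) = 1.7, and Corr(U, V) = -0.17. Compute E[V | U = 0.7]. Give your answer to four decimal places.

E[V | U=x] = μ_V + ρ(σ_V/σ_U)(x − μ_U) for jointly normal variables.
E[V | U=0.7] = 8.9 + (-0.17)·(1.7/2.6)·(0.7 − (0.2)) = 8.9 + (-0.11115)·(0.5) = 8.8444.

8.8444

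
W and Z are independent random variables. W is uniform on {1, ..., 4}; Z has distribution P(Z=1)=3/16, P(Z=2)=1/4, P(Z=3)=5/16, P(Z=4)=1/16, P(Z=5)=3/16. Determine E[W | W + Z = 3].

P(W + Z = 3) = 7/64.
Summing W·P(x,y) over outcomes with W + Z = 3 gives 5/32.
E[W | W + Z = 3] = (5/32) / (7/64) = 10/7.

10/7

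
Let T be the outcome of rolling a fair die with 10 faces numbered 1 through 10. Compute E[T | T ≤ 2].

Given T ≤ 2, T is equally likely to be any of {1, 2}.
E[T | T ≤ 2] = (1 + 2) / 2 = 3/2.

3/2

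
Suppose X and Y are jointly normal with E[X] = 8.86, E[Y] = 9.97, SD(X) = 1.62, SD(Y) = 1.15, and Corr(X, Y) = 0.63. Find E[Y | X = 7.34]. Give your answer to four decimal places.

For a bivariate normal, E[Y | X=x] = μ_Y + ρ·(σ_Y/σ_X)·(x − μ_X).
E[Y | X=7.34] = 9.97 + (0.63)·(1.15/1.62)·(7.34 − (8.86)) = 9.97 + (0.44722)·(-1.52) = 9.2902.

9.2902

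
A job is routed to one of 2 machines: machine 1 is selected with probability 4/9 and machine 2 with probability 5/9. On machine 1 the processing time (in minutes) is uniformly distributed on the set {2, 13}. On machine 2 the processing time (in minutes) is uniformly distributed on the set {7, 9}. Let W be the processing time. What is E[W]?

E[W | machine 1] = (2+13)/2 = 15/2.
E[W | machine 2] = (7+9)/2 = 8.
E[W] = (4/9)·(15/2) + (5/9)·(8) = 70/9.

70/9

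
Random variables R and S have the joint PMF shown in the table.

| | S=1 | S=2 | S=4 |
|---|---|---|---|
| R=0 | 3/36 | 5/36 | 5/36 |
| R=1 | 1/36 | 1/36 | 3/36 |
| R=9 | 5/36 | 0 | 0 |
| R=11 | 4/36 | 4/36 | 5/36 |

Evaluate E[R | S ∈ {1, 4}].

P(S ∈ {1, 4}) = 13/18.
Σ R·P over the event = 0·(3/36) + 0·(5/36) + 1·(1/36) + 1·(3/36) + 9·(5/36) + 11·(4/36) + 11·(5/36) = 37/9.
E[R | S ∈ {1, 4}] = (37/9) / (13/18) = 74/13.

74/13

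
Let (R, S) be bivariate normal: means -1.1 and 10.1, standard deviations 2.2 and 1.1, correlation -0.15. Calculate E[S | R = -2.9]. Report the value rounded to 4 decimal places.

10.2350

E[S | R=x] = μ_S + ρ(σ_S/σ_R)(x − μ_R) for jointly normal variables.
E[S | R=-2.9] = 10.1 + (-0.15)·(1.1/2.2)·(-2.9 − (-1.1)) = 10.1 + (-0.075)·(-1.8) = 10.2350.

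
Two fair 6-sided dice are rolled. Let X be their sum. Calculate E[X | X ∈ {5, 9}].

7

P(X ∈ {5, 9}) = 2/9.
Σ over the event: 5·1/9 + 9·1/9 = 14/9.
E[X | X ∈ {5, 9}] = (14/9) / (2/9) = 7.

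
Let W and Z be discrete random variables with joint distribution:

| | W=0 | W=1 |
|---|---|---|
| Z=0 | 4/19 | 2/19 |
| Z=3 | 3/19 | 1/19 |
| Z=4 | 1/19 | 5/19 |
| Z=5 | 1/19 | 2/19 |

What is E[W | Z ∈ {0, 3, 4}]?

1/2

P(Z ∈ {0, 3, 4}) = 16/19.
Σ W·P over the event = 0·(4/19) + 0·(3/19) + 0·(1/19) + 1·(2/19) + 1·(1/19) + 1·(5/19) = 8/19.
E[W | Z ∈ {0, 3, 4}] = (8/19) / (16/19) = 1/2.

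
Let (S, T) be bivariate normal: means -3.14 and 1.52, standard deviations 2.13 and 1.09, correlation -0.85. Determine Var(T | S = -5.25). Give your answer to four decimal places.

0.3297

Var(T | S=x) = (1 − ρ²)·σ_T².
Var(T | S=-5.25) = (1.09)²·(1 − (-0.85)²) = 1.1881·0.2775 = 0.3297.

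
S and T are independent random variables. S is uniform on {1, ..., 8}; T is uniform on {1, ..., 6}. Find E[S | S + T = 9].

11/2

Outcomes with S + T = 9: (3,6), (4,5), (5,4), (6,3), (7,2), (8,1), each with probability 1/48.
E[S | S + T = 9] = (3 + 4 + 5 + 6 + 7 + 8) / 6 = 11/2.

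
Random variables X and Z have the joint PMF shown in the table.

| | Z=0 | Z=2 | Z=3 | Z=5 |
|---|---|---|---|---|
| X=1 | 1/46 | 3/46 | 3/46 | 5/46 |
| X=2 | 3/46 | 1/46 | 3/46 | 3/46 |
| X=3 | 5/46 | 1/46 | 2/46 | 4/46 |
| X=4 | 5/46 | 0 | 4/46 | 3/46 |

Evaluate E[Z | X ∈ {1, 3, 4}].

95/36

P(X ∈ {1, 3, 4}) = 18/23.
Summing Z·P(X=x,Z=y) over the conditioning event gives 95/46.
E[Z | X ∈ {1, 3, 4}] = (95/46) / (18/23) = 95/36.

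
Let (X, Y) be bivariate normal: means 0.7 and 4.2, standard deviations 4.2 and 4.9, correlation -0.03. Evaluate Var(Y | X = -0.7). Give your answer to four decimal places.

23.9884

Var(Y | X=x) = (1 − ρ²)·σ_Y².
Var(Y | X=-0.7) = (4.9)²·(1 − (-0.03)²) = 24.01·0.9991 = 23.9884.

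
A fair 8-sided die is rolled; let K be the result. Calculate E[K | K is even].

Given K is even, K is equally likely to be any of {2, 4, 6, 8}.
E[K | K is even] = (2 + 4 + 6 + 8) / 4 = 5.

5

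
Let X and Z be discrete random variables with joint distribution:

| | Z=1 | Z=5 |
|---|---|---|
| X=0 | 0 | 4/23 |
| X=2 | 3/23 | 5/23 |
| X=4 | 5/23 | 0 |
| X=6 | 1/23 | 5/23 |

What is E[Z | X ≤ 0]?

P(X ≤ 0) = 4/23.
Σ Z·P over the event = 5·(4/23) = 20/23.
E[Z | X ≤ 0] = (20/23) / (4/23) = 5.

5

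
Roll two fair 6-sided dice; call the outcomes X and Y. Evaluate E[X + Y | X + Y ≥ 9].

10

Outcomes with X + Y ≥ 9: (3,6), (4,5), (4,6), (5,4), (5,5), (5,6), (6,3), (6,4), (6,5), (6,6), each with probability 1/36.
E[X + Y | X + Y ≥ 9] = (9 + 9 + 10 + 9 + 10 + 11 + 9 + 10 + 11 + 12) / 10 = 10.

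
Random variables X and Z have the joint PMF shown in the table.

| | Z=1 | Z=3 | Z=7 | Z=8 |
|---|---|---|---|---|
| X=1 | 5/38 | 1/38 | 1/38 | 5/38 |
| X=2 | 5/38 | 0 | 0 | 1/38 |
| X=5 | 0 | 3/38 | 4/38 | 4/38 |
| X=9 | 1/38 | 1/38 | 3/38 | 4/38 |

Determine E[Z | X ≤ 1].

P(X ≤ 1) = 6/19.
Σ Z·P over the event = 1·(5/38) + 3·(1/38) + 7·(1/38) + 8·(5/38) = 55/38.
E[Z | X ≤ 1] = (55/38) / (6/19) = 55/12.

55/12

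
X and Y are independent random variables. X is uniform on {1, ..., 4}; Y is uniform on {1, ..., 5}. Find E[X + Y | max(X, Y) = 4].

44/7

Outcomes with max(X, Y) = 4: (1,4), (2,4), (3,4), (4,1), (4,2), (4,3), (4,4), each with probability 1/20.
E[X + Y | max(X, Y) = 4] = (5 + 6 + 7 + 5 + 6 + 7 + 8) / 7 = 44/7.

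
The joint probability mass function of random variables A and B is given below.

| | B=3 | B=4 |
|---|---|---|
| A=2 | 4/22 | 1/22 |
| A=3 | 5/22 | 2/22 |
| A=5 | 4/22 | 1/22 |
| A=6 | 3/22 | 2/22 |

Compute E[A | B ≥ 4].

P(B ≥ 4) = 3/11.
Σ A·P over the event = 2·(1/22) + 3·(2/22) + 5·(1/22) + 6·(2/22) = 25/22.
E[A | B ≥ 4] = (25/22) / (3/11) = 25/6.

25/6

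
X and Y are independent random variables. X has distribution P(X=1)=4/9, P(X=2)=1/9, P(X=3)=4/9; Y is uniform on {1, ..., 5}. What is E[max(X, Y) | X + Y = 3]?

2

P(X + Y = 3) = 1/9.
Summing max(X,Y)·P(x,y) over outcomes with X + Y = 3 gives 2/9.
E[max(X, Y) | X + Y = 3] = (2/9) / (1/9) = 2.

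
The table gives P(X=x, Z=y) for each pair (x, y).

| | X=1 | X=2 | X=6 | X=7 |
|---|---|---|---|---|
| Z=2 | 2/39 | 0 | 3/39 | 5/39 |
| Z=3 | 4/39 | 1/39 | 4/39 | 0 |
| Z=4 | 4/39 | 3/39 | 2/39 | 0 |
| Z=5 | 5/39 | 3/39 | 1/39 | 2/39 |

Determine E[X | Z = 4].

P(Z = 4) = 3/13.
Σ X·P over the event = 1·(4/39) + 2·(3/39) + 6·(2/39) = 22/39.
E[X | Z = 4] = (22/39) / (3/13) = 22/9.

22/9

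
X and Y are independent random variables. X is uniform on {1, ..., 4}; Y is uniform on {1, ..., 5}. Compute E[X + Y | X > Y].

P(X > Y) = 3/10.
Summing (X+Y)·P(x,y) over outcomes with X > Y gives 3/2.
E[X + Y | X > Y] = (3/2) / (3/10) = 5.

5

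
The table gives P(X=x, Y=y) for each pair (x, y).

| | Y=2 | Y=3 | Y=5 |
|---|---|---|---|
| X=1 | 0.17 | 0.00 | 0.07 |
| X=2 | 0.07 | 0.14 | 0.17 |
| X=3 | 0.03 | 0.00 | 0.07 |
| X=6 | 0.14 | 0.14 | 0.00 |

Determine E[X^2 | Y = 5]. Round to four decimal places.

P(Y = 5) = 0.31.
Summing X^2·P(X=x,Y=y) over the conditioning event gives 1.38.
E[X^2 | Y = 5] = (1.38) / (0.31) = 4.4516.

4.4516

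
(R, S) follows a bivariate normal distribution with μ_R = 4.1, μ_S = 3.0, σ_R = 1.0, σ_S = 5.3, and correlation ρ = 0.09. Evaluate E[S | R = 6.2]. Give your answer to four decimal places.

The regression of S on R has slope ρ·σ_S/σ_R and passes through (μ_R, μ_S).
E[S | R=6.2] = 3.0 + (0.09)·(5.3/1.0)·(6.2 − (4.1)) = 3.0 + (0.477)·(2.1) = 4.0017.

4.0017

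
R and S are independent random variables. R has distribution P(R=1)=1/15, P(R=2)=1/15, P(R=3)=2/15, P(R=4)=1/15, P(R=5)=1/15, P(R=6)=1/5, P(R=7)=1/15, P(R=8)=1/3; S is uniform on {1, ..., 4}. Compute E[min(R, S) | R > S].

P(R > S) = 4/5.
Summing min(R,S)·P(x,y) over outcomes with R > S gives 113/60.
E[min(R, S) | R > S] = (113/60) / (4/5) = 113/48.

113/48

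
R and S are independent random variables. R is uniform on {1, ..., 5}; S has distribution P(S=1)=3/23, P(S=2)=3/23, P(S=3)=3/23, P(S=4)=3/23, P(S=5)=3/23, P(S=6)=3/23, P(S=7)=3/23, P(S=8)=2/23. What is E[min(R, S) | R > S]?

2

P(R > S) = 6/23.
Summing min(R,S)·P(x,y) over outcomes with R > S gives 12/23.
E[min(R, S) | R > S] = (12/23) / (6/23) = 2.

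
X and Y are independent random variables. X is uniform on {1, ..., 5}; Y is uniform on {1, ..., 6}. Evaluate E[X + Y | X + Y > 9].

31/3

Outcomes with X + Y > 9: (4,6), (5,5), (5,6), each with probability 1/30.
E[X + Y | X + Y > 9] = (10 + 10 + 11) / 3 = 31/3.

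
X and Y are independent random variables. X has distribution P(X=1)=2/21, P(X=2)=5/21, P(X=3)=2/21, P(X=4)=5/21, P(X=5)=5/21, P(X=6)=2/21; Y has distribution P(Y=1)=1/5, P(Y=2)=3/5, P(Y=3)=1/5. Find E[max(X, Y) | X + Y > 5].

271/57

P(X + Y > 5) = 19/35.
Summing max(X,Y)·P(x,y) over outcomes with X + Y > 5 gives 271/105.
E[max(X, Y) | X + Y > 5] = (271/105) / (19/35) = 271/57.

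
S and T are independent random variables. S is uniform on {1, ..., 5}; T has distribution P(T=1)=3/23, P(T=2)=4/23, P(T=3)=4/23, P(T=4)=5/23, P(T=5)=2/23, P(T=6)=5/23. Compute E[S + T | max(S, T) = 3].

P(max(S, T) = 3) = 19/115.
Summing (S+T)·P(x,y) over outcomes with max(S, T) = 3 gives 4/5.
E[S + T | max(S, T) = 3] = (4/5) / (19/115) = 92/19.

92/19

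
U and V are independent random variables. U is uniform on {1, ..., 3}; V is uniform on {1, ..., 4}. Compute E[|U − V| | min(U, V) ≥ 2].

Outcomes with min(U, V) ≥ 2: (2,2), (2,3), (2,4), (3,2), (3,3), (3,4), each with probability 1/12.
E[|U − V| | min(U, V) ≥ 2] = (0 + 1 + 2 + 1 + 0 + 1) / 6 = 5/6.

5/6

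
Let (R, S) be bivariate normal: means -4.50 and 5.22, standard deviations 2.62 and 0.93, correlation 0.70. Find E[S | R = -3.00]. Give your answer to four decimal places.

5.5927

For a bivariate normal, E[S | R=x] = μ_S + ρ·(σ_S/σ_R)·(x − μ_R).
E[S | R=-3.00] = 5.22 + (0.70)·(0.93/2.62)·(-3.00 − (-4.50)) = 5.22 + (0.24847)·(1.5) = 5.5927.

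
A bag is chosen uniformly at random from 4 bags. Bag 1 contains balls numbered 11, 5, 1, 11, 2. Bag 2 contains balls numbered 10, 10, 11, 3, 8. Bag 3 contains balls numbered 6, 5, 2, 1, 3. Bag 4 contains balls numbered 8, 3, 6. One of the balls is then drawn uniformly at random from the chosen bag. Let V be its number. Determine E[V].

E[V | bag 1] = (11+5+1+11+2)/5 = 6.
E[V | bag 2] = (10+10+11+3+8)/5 = 42/5.
E[V | bag 3] = (6+5+2+1+3)/5 = 17/5.
E[V | bag 4] = (8+3+6)/3 = 17/3.
E[V] = (1/4)·(6) + (1/4)·(42/5) + (1/4)·(17/5) + (1/4)·(17/3) = 88/15.

88/15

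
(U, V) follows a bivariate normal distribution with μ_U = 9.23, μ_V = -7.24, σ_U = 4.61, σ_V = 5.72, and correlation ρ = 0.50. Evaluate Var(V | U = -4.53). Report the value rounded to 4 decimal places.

24.5388

For a bivariate normal, Var(V | U=x) = σ_V²(1 − ρ²).
Var(V | U=-4.53) = (5.72)²·(1 − (0.50)²) = 32.7184·0.75 = 24.5388.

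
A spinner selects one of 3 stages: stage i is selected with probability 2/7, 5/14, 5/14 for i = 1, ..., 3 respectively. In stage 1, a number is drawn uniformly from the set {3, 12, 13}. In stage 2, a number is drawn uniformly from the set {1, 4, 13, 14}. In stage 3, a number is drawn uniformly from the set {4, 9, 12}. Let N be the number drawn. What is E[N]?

17/2

E[N | stage 1] = (3+12+13)/3 = 28/3.
E[N | stage 2] = (1+4+13+14)/4 = 8.
E[N | stage 3] = (4+9+12)/3 = 25/3.
By the law of total expectation,
E[N] = (2/7)·(28/3) + (5/14)·(8) + (5/14)·(25/3) = 17/2.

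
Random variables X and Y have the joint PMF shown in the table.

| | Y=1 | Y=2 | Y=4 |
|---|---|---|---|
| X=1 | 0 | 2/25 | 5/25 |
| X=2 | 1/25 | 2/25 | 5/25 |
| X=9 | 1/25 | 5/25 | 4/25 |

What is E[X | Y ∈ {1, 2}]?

P(Y ∈ {1, 2}) = 11/25.
Σ X·P over the event = 1·(2/25) + 2·(1/25) + 2·(2/25) + 9·(1/25) + 9·(5/25) = 62/25.
E[X | Y ∈ {1, 2}] = (62/25) / (11/25) = 62/11.

62/11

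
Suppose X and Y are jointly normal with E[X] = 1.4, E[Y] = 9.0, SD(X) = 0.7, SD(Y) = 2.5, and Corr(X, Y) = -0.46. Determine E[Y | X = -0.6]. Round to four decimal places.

The regression of Y on X has slope ρ·σ_Y/σ_X and passes through (μ_X, μ_Y).
E[Y | X=-0.6] = 9.0 + (-0.46)·(2.5/0.7)·(-0.6 − (1.4)) = 9.0 + (-1.64286)·(-2) = 12.2857.

12.2857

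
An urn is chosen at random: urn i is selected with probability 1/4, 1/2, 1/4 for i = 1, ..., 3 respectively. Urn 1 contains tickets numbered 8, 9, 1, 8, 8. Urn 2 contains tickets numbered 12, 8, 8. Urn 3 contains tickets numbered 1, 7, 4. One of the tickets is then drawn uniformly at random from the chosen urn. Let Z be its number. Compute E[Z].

221/30

E[Z | urn 1] = (8+9+1+8+8)/5 = 34/5.
E[Z | urn 2] = (12+8+8)/3 = 28/3.
E[Z | urn 3] = (1+7+4)/3 = 4.
By the law of total expectation,
E[Z] = (1/4)·(34/5) + (1/2)·(28/3) + (1/4)·(4) = 221/30.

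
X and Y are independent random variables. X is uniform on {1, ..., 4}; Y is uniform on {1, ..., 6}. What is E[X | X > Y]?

10/3

Outcomes with X > Y: (2,1), (3,1), (3,2), (4,1), (4,2), (4,3), each with probability 1/24.
E[X | X > Y] = (2 + 3 + 3 + 4 + 4 + 4) / 6 = 10/3.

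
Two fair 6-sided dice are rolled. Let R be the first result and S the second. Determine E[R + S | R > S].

7

P(R > S) = 5/12.
Summing (R+S)·P(x,y) over outcomes with R > S gives 35/12.
E[R + S | R > S] = (35/12) / (5/12) = 7.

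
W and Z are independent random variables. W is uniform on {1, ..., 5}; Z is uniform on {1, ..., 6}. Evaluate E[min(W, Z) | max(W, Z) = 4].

16/7

Outcomes with max(W, Z) = 4: (1,4), (2,4), (3,4), (4,1), (4,2), (4,3), (4,4), each with probability 1/30.
E[min(W, Z) | max(W, Z) = 4] = (1 + 2 + 3 + 1 + 2 + 3 + 4) / 7 = 16/7.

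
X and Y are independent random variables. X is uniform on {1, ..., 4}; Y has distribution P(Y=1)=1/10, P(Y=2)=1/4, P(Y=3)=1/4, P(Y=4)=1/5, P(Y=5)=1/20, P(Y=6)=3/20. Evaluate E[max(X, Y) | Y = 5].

P(Y = 5) = 1/20.
Summing max(X,Y)·P(x,y) over outcomes with Y = 5 gives 1/4.
E[max(X, Y) | Y = 5] = (1/4) / (1/20) = 5.

5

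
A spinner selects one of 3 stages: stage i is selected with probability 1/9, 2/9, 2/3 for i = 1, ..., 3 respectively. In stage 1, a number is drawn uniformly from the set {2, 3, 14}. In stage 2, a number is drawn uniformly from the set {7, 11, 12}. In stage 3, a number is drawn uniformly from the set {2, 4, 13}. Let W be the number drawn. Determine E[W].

E[W | stage 1] = (2+3+14)/3 = 19/3.
E[W | stage 2] = (7+11+12)/3 = 10.
E[W | stage 3] = (2+4+13)/3 = 19/3.
E[W] = (1/9)·(19/3) + (2/9)·(10) + (2/3)·(19/3) = 193/27.

193/27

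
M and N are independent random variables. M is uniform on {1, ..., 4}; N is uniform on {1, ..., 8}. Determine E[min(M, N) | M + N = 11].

7/2

P(M + N = 11) = 1/16.
Summing min(M,N)·P(x,y) over outcomes with M + N = 11 gives 7/32.
E[min(M, N) | M + N = 11] = (7/32) / (1/16) = 7/2.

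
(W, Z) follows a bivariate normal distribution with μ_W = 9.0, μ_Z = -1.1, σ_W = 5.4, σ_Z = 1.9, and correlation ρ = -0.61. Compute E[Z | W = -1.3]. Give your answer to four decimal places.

The regression of Z on W has slope ρ·σ_Z/σ_W and passes through (μ_W, μ_Z).
E[Z | W=-1.3] = -1.1 + (-0.61)·(1.9/5.4)·(-1.3 − (9.0)) = -1.1 + (-0.21463)·(-10.3) = 1.1107.

1.1107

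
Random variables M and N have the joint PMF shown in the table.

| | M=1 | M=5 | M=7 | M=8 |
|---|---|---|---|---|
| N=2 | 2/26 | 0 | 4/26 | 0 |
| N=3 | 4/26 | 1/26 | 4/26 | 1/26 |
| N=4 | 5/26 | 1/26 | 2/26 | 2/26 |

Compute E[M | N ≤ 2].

5

P(N ≤ 2) = 3/13.
Σ M·P over the event = 1·(2/26) + 7·(4/26) = 15/13.
E[M | N ≤ 2] = (15/13) / (3/13) = 5.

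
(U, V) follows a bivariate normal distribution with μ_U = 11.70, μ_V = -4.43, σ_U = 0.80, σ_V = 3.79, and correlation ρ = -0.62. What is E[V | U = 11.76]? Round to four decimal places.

-4.6062

E[V | U=x] = μ_V + ρ(σ_V/σ_U)(x − μ_U) for jointly normal variables.
E[V | U=11.76] = -4.43 + (-0.62)·(3.79/0.80)·(11.76 − (11.70)) = -4.43 + (-2.9373)·(0.06) = -4.6062.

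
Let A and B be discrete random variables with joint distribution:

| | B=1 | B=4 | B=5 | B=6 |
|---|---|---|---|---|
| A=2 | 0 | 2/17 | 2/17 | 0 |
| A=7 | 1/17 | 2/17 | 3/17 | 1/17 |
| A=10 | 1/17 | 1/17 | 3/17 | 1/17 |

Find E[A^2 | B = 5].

455/8

P(B = 5) = 8/17.
Summing A^2·P(A=x,B=y) over the conditioning event gives 455/17.
E[A^2 | B = 5] = (455/17) / (8/17) = 455/8.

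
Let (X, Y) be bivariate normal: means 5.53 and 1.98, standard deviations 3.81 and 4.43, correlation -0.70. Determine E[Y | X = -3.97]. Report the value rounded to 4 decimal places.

For a bivariate normal, E[Y | X=x] = μ_Y + ρ·(σ_Y/σ_X)·(x − μ_X).
E[Y | X=-3.97] = 1.98 + (-0.70)·(4.43/3.81)·(-3.97 − (5.53)) = 1.98 + (-0.813911)·(-9.5) = 9.7122.

9.7122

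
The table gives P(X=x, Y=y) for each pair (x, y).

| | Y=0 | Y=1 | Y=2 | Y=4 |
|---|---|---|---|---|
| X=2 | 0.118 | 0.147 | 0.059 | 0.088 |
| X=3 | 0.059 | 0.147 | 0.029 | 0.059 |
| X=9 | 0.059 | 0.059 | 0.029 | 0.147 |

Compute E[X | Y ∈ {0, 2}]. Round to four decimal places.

3.9943

P(Y ∈ {0, 2}) = 0.353.
Σ X·P over the event = 2·(0.118) + 2·(0.059) + 3·(0.059) + 3·(0.029) + 9·(0.059) + 9·(0.029) = 1.410.
E[X | Y ∈ {0, 2}] = (1.410) / (0.353) = 3.9943.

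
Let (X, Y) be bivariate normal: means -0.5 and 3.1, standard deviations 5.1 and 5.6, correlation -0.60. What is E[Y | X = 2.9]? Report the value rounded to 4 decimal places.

The regression of Y on X has slope ρ·σ_Y/σ_X and passes through (μ_X, μ_Y).
E[Y | X=2.9] = 3.1 + (-0.60)·(5.6/5.1)·(2.9 − (-0.5)) = 3.1 + (-0.65882)·(3.4) = 0.8600.

0.8600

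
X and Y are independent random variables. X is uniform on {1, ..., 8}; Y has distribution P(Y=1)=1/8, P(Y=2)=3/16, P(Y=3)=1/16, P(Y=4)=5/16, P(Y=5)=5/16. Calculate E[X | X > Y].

217/36

P(X > Y) = 9/16.
Summing X·P(x,y) over outcomes with X > Y gives 217/64.
E[X | X > Y] = (217/64) / (9/16) = 217/36.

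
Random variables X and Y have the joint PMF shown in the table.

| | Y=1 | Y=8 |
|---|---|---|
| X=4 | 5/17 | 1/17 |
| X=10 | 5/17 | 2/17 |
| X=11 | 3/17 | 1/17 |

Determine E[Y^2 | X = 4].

P(X = 4) = 6/17.
Σ Y^2·P over the event = 1·(5/17) + 64·(1/17) = 69/17.
E[Y^2 | X = 4] = (69/17) / (6/17) = 23/2.

23/2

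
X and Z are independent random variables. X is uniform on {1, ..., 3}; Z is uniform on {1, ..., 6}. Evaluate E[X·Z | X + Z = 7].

Outcomes with X + Z = 7: (1,6), (2,5), (3,4), each with probability 1/18.
E[X·Z | X + Z = 7] = (6 + 10 + 12) / 3 = 28/3.

28/3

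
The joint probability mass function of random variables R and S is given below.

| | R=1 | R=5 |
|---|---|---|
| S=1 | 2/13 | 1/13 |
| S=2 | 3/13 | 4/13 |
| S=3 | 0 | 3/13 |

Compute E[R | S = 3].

5

P(S = 3) = 3/13.
Σ R·P over the event = 5·(3/13) = 15/13.
E[R | S = 3] = (15/13) / (3/13) = 5.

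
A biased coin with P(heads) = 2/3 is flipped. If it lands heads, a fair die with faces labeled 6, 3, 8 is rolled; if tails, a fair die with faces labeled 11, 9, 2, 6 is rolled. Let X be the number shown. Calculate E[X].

55/9

E[X | heads] = (6+3+8)/3 = 17/3.
E[X | tails] = (11+9+2+6)/4 = 7.
E[X] = (2/3)·(17/3) + (1/3)·(7) = 55/9.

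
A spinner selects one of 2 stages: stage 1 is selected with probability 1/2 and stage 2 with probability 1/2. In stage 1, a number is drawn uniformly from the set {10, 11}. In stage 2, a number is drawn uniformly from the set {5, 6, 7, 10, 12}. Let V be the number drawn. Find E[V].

E[V | stage 1] = (10+11)/2 = 21/2.
E[V | stage 2] = (5+6+7+10+12)/5 = 8.
E[V] = (1/2)·(21/2) + (1/2)·(8) = 37/4.

37/4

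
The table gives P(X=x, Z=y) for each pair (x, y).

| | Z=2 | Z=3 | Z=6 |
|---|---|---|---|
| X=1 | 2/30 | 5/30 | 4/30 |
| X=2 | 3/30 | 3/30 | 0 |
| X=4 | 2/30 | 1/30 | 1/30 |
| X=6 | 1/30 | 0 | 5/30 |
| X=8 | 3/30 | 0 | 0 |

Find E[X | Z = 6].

P(Z = 6) = 1/3.
Σ X·P over the event = 1·(4/30) + 4·(1/30) + 6·(5/30) = 19/15.
E[X | Z = 6] = (19/15) / (1/3) = 19/5.

19/5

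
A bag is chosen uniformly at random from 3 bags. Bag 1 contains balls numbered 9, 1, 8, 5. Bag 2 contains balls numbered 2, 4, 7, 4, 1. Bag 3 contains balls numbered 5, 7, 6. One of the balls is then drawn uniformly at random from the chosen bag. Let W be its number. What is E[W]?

307/60

E[W | bag 1] = (9+1+8+5)/4 = 23/4.
E[W | bag 2] = (2+4+7+4+1)/5 = 18/5.
E[W | bag 3] = (5+7+6)/3 = 6.
E[W] = (1/3)·(23/4) + (1/3)·(18/5) + (1/3)·(6) = 307/60.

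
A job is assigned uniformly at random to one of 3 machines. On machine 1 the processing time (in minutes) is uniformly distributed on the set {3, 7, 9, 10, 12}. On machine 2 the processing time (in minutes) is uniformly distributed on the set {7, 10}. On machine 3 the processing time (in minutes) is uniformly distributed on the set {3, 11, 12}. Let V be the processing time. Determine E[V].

761/90

E[V | machine 1] = (3+7+9+10+12)/5 = 41/5.
E[V | machine 2] = (7+10)/2 = 17/2.
E[V | machine 3] = (3+11+12)/3 = 26/3.
E[V] = (1/3)·(41/5) + (1/3)·(17/2) + (1/3)·(26/3) = 761/90.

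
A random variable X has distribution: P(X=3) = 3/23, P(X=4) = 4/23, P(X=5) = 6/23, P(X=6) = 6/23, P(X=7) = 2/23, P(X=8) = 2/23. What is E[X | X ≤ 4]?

25/7

P(X ≤ 4) = 7/23.
Σ over the event: 3·3/23 + 4·4/23 = 25/23.
E[X | X ≤ 4] = (25/23) / (7/23) = 25/7.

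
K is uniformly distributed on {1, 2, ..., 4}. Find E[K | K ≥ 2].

3

Given K ≥ 2, K is equally likely to be any of {2, 3, 4}.
E[K | K ≥ 2] = (2 + 3 + 4) / 3 = 3.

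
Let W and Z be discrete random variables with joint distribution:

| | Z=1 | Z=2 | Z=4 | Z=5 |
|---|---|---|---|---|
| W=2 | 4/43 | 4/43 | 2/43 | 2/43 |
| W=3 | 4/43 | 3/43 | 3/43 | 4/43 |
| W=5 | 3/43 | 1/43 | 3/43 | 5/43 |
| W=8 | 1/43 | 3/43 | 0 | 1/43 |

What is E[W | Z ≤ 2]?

P(Z ≤ 2) = 23/43.
Σ W·P over the event = 2·(4/43) + 2·(4/43) + 3·(4/43) + 3·(3/43) + 5·(3/43) + 5·(1/43) + 8·(1/43) + 8·(3/43) = 89/43.
E[W | Z ≤ 2] = (89/43) / (23/43) = 89/23.

89/23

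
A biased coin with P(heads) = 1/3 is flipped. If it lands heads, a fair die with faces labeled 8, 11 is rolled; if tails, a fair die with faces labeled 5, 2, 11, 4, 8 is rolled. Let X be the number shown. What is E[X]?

E[X | heads] = (8+11)/2 = 19/2.
E[X | tails] = (5+2+11+4+8)/5 = 6.
E[X] = (1/3)·(19/2) + (2/3)·(6) = 43/6.

43/6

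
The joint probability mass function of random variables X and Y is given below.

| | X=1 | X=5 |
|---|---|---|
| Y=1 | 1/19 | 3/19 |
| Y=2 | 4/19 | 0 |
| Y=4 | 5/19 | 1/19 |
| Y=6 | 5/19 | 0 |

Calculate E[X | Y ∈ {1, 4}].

13/5

P(Y ∈ {1, 4}) = 10/19.
Summing X·P(X=x,Y=y) over the conditioning event gives 26/19.
E[X | Y ∈ {1, 4}] = (26/19) / (10/19) = 13/5.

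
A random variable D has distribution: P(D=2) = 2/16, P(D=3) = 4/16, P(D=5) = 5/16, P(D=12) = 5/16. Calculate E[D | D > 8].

P(D > 8) = 5/16.
Σ over the event: 12·5/16 = 15/4.
E[D | D > 8] = (15/4) / (5/16) = 12.

12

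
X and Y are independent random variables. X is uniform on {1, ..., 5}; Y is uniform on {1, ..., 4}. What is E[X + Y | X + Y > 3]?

6

P(X + Y > 3) = 17/20.
Summing (X+Y)·P(x,y) over outcomes with X + Y > 3 gives 51/10.
E[X + Y | X + Y > 3] = (51/10) / (17/20) = 6.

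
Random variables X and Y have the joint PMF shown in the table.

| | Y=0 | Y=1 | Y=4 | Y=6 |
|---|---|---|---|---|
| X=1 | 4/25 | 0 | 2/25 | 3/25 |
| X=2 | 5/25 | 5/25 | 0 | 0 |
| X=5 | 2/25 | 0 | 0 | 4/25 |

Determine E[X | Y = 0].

P(Y = 0) = 11/25.
Σ X·P over the event = 1·(4/25) + 2·(5/25) + 5·(2/25) = 24/25.
E[X | Y = 0] = (24/25) / (11/25) = 24/11.

24/11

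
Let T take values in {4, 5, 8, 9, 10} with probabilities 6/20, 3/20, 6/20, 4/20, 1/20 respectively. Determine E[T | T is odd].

P(T is odd) = 7/20.
Σ over the event: 5·3/20 + 9·1/5 = 51/20.
E[T | T is odd] = (51/20) / (7/20) = 51/7.

51/7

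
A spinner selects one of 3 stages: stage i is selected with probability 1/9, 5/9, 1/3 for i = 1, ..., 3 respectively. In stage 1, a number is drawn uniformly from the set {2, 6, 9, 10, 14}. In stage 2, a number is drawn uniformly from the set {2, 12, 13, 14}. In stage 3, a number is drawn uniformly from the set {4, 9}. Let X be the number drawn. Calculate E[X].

E[X | stage 1] = (2+6+9+10+14)/5 = 41/5.
E[X | stage 2] = (2+12+13+14)/4 = 41/4.
E[X | stage 3] = (4+9)/2 = 13/2.
By the law of total expectation,
E[X] = (1/9)·(41/5) + (5/9)·(41/4) + (1/3)·(13/2) = 1579/180.

1579/180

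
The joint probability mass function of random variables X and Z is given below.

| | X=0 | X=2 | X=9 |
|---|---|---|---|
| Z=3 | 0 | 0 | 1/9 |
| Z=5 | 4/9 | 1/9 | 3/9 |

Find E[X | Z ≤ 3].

P(Z ≤ 3) = 1/9.
Σ X·P over the event = 9·(1/9) = 1.
E[X | Z ≤ 3] = (1) / (1/9) = 9.

9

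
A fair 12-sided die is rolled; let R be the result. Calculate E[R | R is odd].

6

Given R is odd, R is equally likely to be any of {1, 3, 5, 7, 9, 11}.
E[R | R is odd] = (1 + 3 + 5 + 7 + 9 + 11) / 6 = 6.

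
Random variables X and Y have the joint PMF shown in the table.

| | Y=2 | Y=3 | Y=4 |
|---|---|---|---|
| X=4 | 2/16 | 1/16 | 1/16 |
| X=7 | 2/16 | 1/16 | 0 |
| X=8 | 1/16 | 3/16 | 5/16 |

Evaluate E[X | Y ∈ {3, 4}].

P(Y ∈ {3, 4}) = 11/16.
Σ X·P over the event = 4·(1/16) + 4·(1/16) + 7·(1/16) + 8·(3/16) + 8·(5/16) = 79/16.
E[X | Y ∈ {3, 4}] = (79/16) / (11/16) = 79/11.

79/11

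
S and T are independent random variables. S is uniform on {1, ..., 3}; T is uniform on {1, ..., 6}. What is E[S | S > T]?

P(S > T) = 1/6.
Summing S·P(x,y) over outcomes with S > T gives 4/9.
E[S | S > T] = (4/9) / (1/6) = 8/3.

8/3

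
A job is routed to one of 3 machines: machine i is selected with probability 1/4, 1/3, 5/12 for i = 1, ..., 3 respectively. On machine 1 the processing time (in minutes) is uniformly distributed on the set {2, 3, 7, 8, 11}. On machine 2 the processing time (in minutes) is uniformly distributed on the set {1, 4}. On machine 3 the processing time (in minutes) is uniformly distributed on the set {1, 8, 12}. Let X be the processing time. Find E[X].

53/10

E[X | machine 1] = (2+3+7+8+11)/5 = 31/5.
E[X | machine 2] = (1+4)/2 = 5/2.
E[X | machine 3] = (1+8+12)/3 = 7.
By the law of total expectation,
E[X] = (1/4)·(31/5) + (1/3)·(5/2) + (5/12)·(7) = 53/10.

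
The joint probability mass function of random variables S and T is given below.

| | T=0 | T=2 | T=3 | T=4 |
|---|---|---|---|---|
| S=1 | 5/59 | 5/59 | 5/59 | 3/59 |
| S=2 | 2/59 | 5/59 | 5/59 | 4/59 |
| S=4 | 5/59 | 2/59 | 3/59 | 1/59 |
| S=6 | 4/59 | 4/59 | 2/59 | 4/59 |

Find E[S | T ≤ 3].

P(T ≤ 3) = 47/59.
Summing S·P(S=x,T=y) over the conditioning event gives 139/59.
E[S | T ≤ 3] = (139/59) / (47/59) = 139/47.

139/47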